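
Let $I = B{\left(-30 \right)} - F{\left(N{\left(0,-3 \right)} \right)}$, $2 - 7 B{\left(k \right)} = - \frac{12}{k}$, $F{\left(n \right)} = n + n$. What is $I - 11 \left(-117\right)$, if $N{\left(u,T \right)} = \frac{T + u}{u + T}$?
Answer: $\frac{44983}{35} \approx 1285.2$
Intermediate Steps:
$N{\left(u,T \right)} = 1$ ($N{\left(u,T \right)} = \frac{T + u}{T + u} = 1$)
$F{\left(n \right)} = 2 n$
$B{\left(k \right)} = \frac{2}{7} + \frac{12}{7 k}$ ($B{\left(k \right)} = \frac{2}{7} - \frac{\left(-12\right) \frac{1}{k}}{7} = \frac{2}{7} + \frac{12}{7 k}$)
$I = - \frac{62}{35}$ ($I = \frac{2 \left(6 - 30\right)}{7 \left(-30\right)} - 2 \cdot 1 = \frac{2}{7} \left(- \frac{1}{30}\right) \left(-24\right) - 2 = \frac{8}{35} - 2 = - \frac{62}{35} \approx -1.7714$)
$I - 11 \left(-117\right) = - \frac{62}{35} - 11 \left(-117\right) = - \frac{62}{35} - -1287 = - \frac{62}{35} + 1287 = \frac{44983}{35}$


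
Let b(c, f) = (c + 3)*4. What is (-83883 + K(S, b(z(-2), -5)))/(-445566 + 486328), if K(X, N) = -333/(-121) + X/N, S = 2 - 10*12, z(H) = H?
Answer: -20306159/9864404 ≈ -2.0585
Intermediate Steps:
S = -118 (S = 2 - 120 = -118)
b(c, f) = 12 + 4*c (b(c, f) = (3 + c)*4 = 12 + 4*c)
K(X, N) = 333/121 + X/N (K(X, N) = -333*(-1/121) + X/N = 333/121 + X/N)
(-83883 + K(S, b(z(-2), -5)))/(-445566 + 486328) = (-83883 + (333/121 - 118/(12 + 4*(-2))))/(-445566 + 486328) = (-83883 + (333/121 - 118/(12 - 8)))/40762 = (-83883 + (333/121 - 118/4))*(1/40762) = (-83883 + (333/121 - 118*¼))*(1/40762) = (-83883 + (333/121 - 59/2))*(1/40762) = (-83883 - 6473/242)*(1/40762) = -20306159/242*1/40762 = -20306159/9864404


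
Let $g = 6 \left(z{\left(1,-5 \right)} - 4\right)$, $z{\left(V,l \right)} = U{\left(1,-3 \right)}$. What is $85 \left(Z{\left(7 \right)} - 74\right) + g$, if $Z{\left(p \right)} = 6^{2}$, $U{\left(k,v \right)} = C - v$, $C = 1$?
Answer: $-3230$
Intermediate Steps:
$U{\left(k,v \right)} = 1 - v$
$z{\left(V,l \right)} = 4$ ($z{\left(V,l \right)} = 1 - -3 = 1 + 3 = 4$)
$Z{\left(p \right)} = 36$
$g = 0$ ($g = 6 \left(4 - 4\right) = 6 \cdot 0 = 0$)
$85 \left(Z{\left(7 \right)} - 74\right) + g = 85 \left(36 - 74\right) + 0 = 85 \left(-38\right) + 0 = -3230 + 0 = -3230$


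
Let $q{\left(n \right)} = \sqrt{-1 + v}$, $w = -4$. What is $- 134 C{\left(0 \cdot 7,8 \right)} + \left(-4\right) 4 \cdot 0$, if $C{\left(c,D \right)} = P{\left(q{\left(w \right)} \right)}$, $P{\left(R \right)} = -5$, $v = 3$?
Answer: $670$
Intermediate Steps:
$q{\left(n \right)} = \sqrt{2}$ ($q{\left(n \right)} = \sqrt{-1 + 3} = \sqrt{2}$)
$C{\left(c,D \right)} = -5$
$- 134 C{\left(0 \cdot 7,8 \right)} + \left(-4\right) 4 \cdot 0 = \left(-134\right) \left(-5\right) + \left(-4\right) 4 \cdot 0 = 670 - 0 = 670 + 0 = 670$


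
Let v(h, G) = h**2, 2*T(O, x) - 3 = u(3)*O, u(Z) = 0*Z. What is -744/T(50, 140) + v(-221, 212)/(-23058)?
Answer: -11485609/23058 ≈ -498.12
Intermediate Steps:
u(Z) = 0
T(O, x) = 3/2 (T(O, x) = 3/2 + (0*O)/2 = 3/2 + (1/2)*0 = 3/2 + 0 = 3/2)
-744/T(50, 140) + v(-221, 212)/(-23058) = -744/3/2 + (-221)**2/(-23058) = -744*2/3 + 48841*(-1/23058) = -496 - 48841/23058 = -11485609/23058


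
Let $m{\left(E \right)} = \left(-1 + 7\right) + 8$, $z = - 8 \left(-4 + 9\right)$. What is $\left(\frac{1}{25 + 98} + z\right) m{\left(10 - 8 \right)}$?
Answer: $- \frac{68866}{123} \approx -559.89$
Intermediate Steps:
$z = -40$ ($z = \left(-8\right) 5 = -40$)
$m{\left(E \right)} = 14$ ($m{\left(E \right)} = 6 + 8 = 14$)
$\left(\frac{1}{25 + 98} + z\right) m{\left(10 - 8 \right)} = \left(\frac{1}{25 + 98} - 40\right) 14 = \left(\frac{1}{123} - 40\right) 14 = \left(- \frac{4919}{123}\right) 14 = - \frac{68866}{123}$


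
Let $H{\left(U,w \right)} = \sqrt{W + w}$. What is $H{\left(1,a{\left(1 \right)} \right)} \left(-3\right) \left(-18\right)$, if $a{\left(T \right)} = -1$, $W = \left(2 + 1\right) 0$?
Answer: $54 i \approx 54.0 i$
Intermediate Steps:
$W = 0$ ($W = 3 \cdot 0 = 0$)
$H{\left(U,w \right)} = \sqrt{w}$ ($H{\left(U,w \right)} = \sqrt{0 + w} = \sqrt{w}$)
$H{\left(1,a{\left(1 \right)} \right)} \left(-3\right) \left(-18\right) = \sqrt{-1} \left(-3\right) \left(-18\right) = i \left(-3\right) \left(-18\right) = - 3 i \left(-18\right) = 54 i$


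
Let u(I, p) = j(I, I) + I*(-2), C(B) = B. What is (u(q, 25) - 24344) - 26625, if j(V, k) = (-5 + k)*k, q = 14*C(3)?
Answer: -49499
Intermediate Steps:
q = 42 (q = 14*3 = 42)
j(V, k) = k*(-5 + k)
u(I, p) = -2*I + I*(-5 + I) (u(I, p) = I*(-5 + I) + I*(-2) = I*(-5 + I) - 2*I = -2*I + I*(-5 + I))
(u(q, 25) - 24344) - 26625 = (42*(-7 + 42) - 24344) - 26625 = (42*35 - 24344) - 26625 = (1470 - 24344) - 26625 = -22874 - 26625 = -49499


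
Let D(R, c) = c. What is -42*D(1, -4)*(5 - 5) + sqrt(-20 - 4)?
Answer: 2*I*sqrt(6) ≈ 4.899*I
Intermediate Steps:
-42*D(1, -4)*(5 - 5) + sqrt(-20 - 4) = -(-168)*(5 - 5) + sqrt(-20 - 4) = -(-168)*0 + sqrt(-24) = -42*0 + 2*I*sqrt(6) = 0 + 2*I*sqrt(6) = 2*I*sqrt(6)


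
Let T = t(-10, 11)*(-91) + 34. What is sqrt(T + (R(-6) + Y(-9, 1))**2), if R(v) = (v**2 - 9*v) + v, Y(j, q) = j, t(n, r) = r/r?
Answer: 8*sqrt(87) ≈ 74.619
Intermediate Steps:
t(n, r) = 1
T = -57 (T = 1*(-91) + 34 = -91 + 34 = -57)
R(v) = v**2 - 8*v
sqrt(T + (R(-6) + Y(-9, 1))**2) = sqrt(-57 + (-6*(-8 - 6) - 9)**2) = sqrt(-57 + (-6*(-14) - 9)**2) = sqrt(-57 + (84 - 9)**2) = sqrt(-57 + 75**2) = sqrt(-57 + 5625) = sqrt(5568) = 8*sqrt(87)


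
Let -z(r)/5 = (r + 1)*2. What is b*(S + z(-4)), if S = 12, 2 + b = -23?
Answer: -1050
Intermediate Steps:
b = -25 (b = -2 - 23 = -25)
z(r) = -10 - 10*r (z(r) = -5*(r + 1)*2 = -5*(1 + r)*2 = -5*(2 + 2*r) = -10 - 10*r)
b*(S + z(-4)) = -25*(12 + (-10 - 10*(-4))) = -25*(12 + (-10 + 40)) = -25*(12 + 30) = -25*42 = -1050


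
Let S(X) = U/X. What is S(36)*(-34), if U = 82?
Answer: -697/9 ≈ -77.444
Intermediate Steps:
S(X) = 82/X
S(36)*(-34) = (82/36)*(-34) = (82*(1/36))*(-34) = (41/18)*(-34) = -697/9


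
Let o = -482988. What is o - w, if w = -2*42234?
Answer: -398520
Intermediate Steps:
w = -84468
o - w = -482988 - 1*(-84468) = -482988 + 84468 = -398520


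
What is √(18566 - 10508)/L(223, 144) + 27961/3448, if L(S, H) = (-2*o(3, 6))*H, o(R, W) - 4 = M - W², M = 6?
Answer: 27961/3448 + √8058/7488 ≈ 8.1213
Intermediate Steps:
o(R, W) = 10 - W² (o(R, W) = 4 + (6 - W²) = 10 - W²)
L(S, H) = 52*H (L(S, H) = (-2*(10 - 1*6²))*H = (-2*(10 - 1*36))*H = (-2*(10 - 36))*H = (-2*(-26))*H = 52*H)
√(18566 - 10508)/L(223, 144) + 27961/3448 = √(18566 - 10508)/((52*144)) + 27961/3448 = √8058/7488 + 27961*(1/3448) = √8058*(1/7488) + 27961/3448 = √8058/7488 + 27961/3448 = 27961/3448 + √8058/7488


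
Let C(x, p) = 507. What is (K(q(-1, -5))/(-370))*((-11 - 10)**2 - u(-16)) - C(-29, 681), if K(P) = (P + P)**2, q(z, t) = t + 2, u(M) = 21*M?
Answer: -2913/5 ≈ -582.60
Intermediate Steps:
q(z, t) = 2 + t
K(P) = 4*P**2 (K(P) = (2*P)**2 = 4*P**2)
(K(q(-1, -5))/(-370))*((-11 - 10)**2 - u(-16)) - C(-29, 681) = ((4*(2 - 5)**2)/(-370))*((-11 - 10)**2 - 21*(-16)) - 1*507 = ((4*(-3)**2)*(-1/370))*((-21)**2 - 1*(-336)) - 507 = ((4*9)*(-1/370))*(441 + 336) - 507 = (36*(-1/370))*777 - 507 = -18/185*777 - 507 = -378/5 - 507 = -2913/5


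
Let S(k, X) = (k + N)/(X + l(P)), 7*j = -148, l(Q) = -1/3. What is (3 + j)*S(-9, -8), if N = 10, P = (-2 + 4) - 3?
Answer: 381/175 ≈ 2.1771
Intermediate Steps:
P = -1 (P = 2 - 3 = -1)
l(Q) = -1/3 (l(Q) = -1*1/3 = -1/3)
j = -148/7 (j = (1/7)*(-148) = -148/7 ≈ -21.143)
S(k, X) = (10 + k)/(-1/3 + X) (S(k, X) = (k + 10)/(X - 1/3) = (10 + k)/(-1/3 + X))
(3 + j)*S(-9, -8) = (3 - 148/7)*(3*(10 - 9)/(-1 + 3*(-8))) = -381/(7*(-1 - 24)) = -381/(7*(-25)) = -381*(-1)/(7*25) = -127/7*(-3/25) = 381/175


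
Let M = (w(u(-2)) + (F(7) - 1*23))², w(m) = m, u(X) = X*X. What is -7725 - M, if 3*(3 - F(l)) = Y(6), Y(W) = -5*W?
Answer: -7761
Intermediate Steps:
F(l) = 13 (F(l) = 3 - (-5)*6/3 = 3 - ⅓*(-30) = 3 + 10 = 13)
u(X) = X²
M = 36 (M = ((-2)² + (13 - 1*23))² = (4 + (13 - 23))² = (4 - 10)² = (-6)² = 36)
-7725 - M = -7725 - 1*36 = -7725 - 36 = -7761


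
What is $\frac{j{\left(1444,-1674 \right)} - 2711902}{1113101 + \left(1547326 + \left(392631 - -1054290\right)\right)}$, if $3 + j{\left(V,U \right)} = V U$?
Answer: $- \frac{5129161}{4107348} \approx -1.2488$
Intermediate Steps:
$j{\left(V,U \right)} = -3 + U V$ ($j{\left(V,U \right)} = -3 + V U = -3 + U V$)
$\frac{j{\left(1444,-1674 \right)} - 2711902}{1113101 + \left(1547326 + \left(392631 - -1054290\right)\right)} = \frac{\left(-3 - 2417256\right) - 2711902}{1113101 + \left(1547326 + \left(392631 - -1054290\right)\right)} = \frac{\left(-3 - 2417256\right) - 2711902}{1113101 + \left(1547326 + \left(392631 + 1054290\right)\right)} = \frac{-2417259 - 2711902}{1113101 + \left(1547326 + 1446921\right)} = - \frac{5129161}{1113101 + 2994247} = - \frac{5129161}{4107348}$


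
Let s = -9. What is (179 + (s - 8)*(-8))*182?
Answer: 57330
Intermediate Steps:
(179 + (s - 8)*(-8))*182 = (179 + (-9 - 8)*(-8))*182 = (179 - 17*(-8))*182 = (179 + 136)*182 = 315*182 = 57330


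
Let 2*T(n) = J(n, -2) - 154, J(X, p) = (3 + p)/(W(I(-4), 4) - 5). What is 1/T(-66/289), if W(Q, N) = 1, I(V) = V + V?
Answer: -8/617 ≈ -0.012966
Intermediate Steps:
I(V) = 2*V
J(X, p) = -¾ - p/4 (J(X, p) = (3 + p)/(1 - 5) = (3 + p)/(-4) = (3 + p)*(-¼) = -¾ - p/4)
T(n) = -617/8 (T(n) = ((-¾ - ¼*(-2)) - 154)/2 = ((-¾ + ½) - 154)/2 = (-¼ - 154)/2 = (½)*(-617/4) = -617/8)
1/T(-66/289) = 1/(-617/8) = -8/617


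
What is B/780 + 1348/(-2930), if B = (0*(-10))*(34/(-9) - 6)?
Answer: -674/1465 ≈ -0.46007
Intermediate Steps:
B = 0 (B = 0*(34*(-1/9) - 6) = 0*(-34/9 - 6) = 0*(-88/9) = 0)
B/780 + 1348/(-2930) = 0/780 + 1348/(-2930) = 0*(1/780) + 1348*(-1/2930) = 0 - 674/1465 = -674/1465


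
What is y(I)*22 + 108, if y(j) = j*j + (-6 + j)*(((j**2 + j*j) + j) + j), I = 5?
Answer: -662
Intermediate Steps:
y(j) = j**2 + (-6 + j)*(2*j + 2*j**2) (y(j) = j**2 + (-6 + j)*(((j**2 + j**2) + j) + j) = j**2 + (-6 + j)*((2*j**2 + j) + j) = j**2 + (-6 + j)*((j + 2*j**2) + j) = j**2 + (-6 + j)*(2*j + 2*j**2))
y(I)*22 + 108 = (5*(-12 - 9*5 + 2*5**2))*22 + 108 = (5*(-12 - 45 + 2*25))*22 + 108 = (5*(-12 - 45 + 50))*22 + 108 = (5*(-7))*22 + 108 = -35*22 + 108 = -770 + 108 = -662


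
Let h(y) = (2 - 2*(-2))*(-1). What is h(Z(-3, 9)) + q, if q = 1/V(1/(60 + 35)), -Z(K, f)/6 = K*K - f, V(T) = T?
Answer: 89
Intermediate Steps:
Z(K, f) = -6*K**2 + 6*f (Z(K, f) = -6*(K*K - f) = -6*(K**2 - f) = -6*K**2 + 6*f)
q = 95 (q = 1/(1/(60 + 35)) = 1/(1/95) = 95)
h(y) = -6 (h(y) = (2 + 4)*(-1) = 6*(-1) = -6)
h(Z(-3, 9)) + q = -6 + 95 = 89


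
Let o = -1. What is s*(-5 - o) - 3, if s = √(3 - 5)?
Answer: -3 - 4*I*√2 ≈ -3.0 - 5.6569*I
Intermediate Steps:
s = I*√2 (s = √(-2) = I*√2 ≈ 1.4142*I)
s*(-5 - o) - 3 = (I*√2)*(-5 - 1*(-1)) - 3 = (I*√2)*(-5 + 1) - 3 = (I*√2)*(-4) - 3 = -4*I*√2 - 3 = -3 - 4*I*√2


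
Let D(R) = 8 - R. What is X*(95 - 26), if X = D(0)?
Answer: 552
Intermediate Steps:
X = 8 (X = 8 - 1*0 = 8 + 0 = 8)
X*(95 - 26) = 8*(95 - 26) = 8*69 = 552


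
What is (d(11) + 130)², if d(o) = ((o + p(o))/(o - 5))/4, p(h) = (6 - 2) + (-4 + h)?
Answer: 2468041/144 ≈ 17139.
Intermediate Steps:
p(h) = h (p(h) = 4 + (-4 + h) = h)
d(o) = o/(2*(-5 + o)) (d(o) = ((o + o)/(o - 5))/4 = ((2*o)/(-5 + o))*(¼) = (2*o/(-5 + o))*(¼) = o/(2*(-5 + o)))
(d(11) + 130)² = ((½)*11/(-5 + 11) + 130)² = ((½)*11/6 + 130)² = ((½)*11*(⅙) + 130)² = (11/12 + 130)² = (1571/12)² = 2468041/144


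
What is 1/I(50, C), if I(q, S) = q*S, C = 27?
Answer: 1/1350 ≈ 0.00074074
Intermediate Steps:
I(q, S) = S*q
1/I(50, C) = 1/(27*50) = 1/1350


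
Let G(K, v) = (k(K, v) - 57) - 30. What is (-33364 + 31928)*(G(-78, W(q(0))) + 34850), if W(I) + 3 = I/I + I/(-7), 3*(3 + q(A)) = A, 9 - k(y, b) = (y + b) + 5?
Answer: -350277736/7 ≈ -5.0040e+7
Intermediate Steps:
k(y, b) = 4 - b - y (k(y, b) = 9 - ((y + b) + 5) = 9 - ((b + y) + 5) = 9 - (5 + b + y) = 9 + (-5 - b - y) = 4 - b - y)
q(A) = -3 + A/3
W(I) = -2 - I/7 (W(I) = -3 + (I/I + I/(-7)) = -3 + (1 + I*(-1/7)) = -3 + (1 - I/7) = -2 - I/7)
G(K, v) = -83 - K - v (G(K, v) = ((4 - v - K) - 57) - 30 = ((4 - K - v) - 57) - 30 = (-53 - K - v) - 30 = -83 - K - v)
(-33364 + 31928)*(G(-78, W(q(0))) + 34850) = (-33364 + 31928)*((-83 - 1*(-78) - (-2 - (-3 + (1/3)*0)/7)) + 34850) = -1436*((-83 + 78 - (-2 - (-3 + 0)/7)) + 34850) = -1436*((-83 + 78 - (-2 - 1/7*(-3))) + 34850) = -1436*((-83 + 78 - (-2 + 3/7)) + 34850) = -1436*((-83 + 78 - 1*(-11/7)) + 34850) = -1436*((-83 + 78 + 11/7) + 34850) = -1436*(-24/7 + 34850) = -1436*243926/7 = -350277736/7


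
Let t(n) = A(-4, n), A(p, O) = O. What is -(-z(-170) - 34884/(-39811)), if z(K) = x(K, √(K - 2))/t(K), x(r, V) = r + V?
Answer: 4927/39811 - I*√43/85 ≈ 0.12376 - 0.077146*I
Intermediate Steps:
t(n) = n
x(r, V) = V + r
z(K) = (K + √(-2 + K))/K (z(K) = (√(K - 2) + K)/K = (√(-2 + K) + K)/K = (K + √(-2 + K))/K)
-(-z(-170) - 34884/(-39811)) = -(-(-170 + √(-2 - 170))/(-170) - 34884/(-39811)) = -(-(-1)*(-170 + √(-172))/170 - 34884*(-1/39811)) = -(-(-1)*(-170 + 2*I*√43)/170 + 34884/39811) = -(-(1 - I*√43/85) + 34884/39811) = -((-1 + I*√43/85) + 34884/39811) = -(-4927/39811 + I*√43/85) = 4927/39811 - I*√43/85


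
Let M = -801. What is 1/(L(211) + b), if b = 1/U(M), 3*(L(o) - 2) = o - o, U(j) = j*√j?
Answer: 1027844802/2055689605 - 2403*I*√89/2055689605 ≈ 0.5 - 1.1028e-5*I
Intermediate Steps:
U(j) = j^(3/2)
L(o) = 2 (L(o) = 2 + (o - o)/3 = 2 + (⅓)*0 = 2 + 0 = 2)
b = I*√89/213867 (b = 1/((-801)^(3/2)) = 1/(-2403*I*√89) = I*√89/213867 ≈ 4.4111e-5*I)
1/(L(211) + b) = 1/(2 + I*√89/213867)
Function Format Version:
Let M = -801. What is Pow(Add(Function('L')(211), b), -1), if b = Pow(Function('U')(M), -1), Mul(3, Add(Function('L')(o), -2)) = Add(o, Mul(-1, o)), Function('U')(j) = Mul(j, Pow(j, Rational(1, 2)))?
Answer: Add(Rational(1027844802, 2055689605), Mul(Rational(-2403, 2055689605), I, Pow(89, Rational(1, 2)))) ≈ Add(0.50000, Mul(-1.1028e-5, I))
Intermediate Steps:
Function('U')(j) = Pow(j, Rational(3, 2))
Function('L')(o) = 2 (Function('L')(o) = Add(2, Mul(Rational(1, 3), Add(o, Mul(-1, o)))) = Add(2, Mul(Rational(1, 3), 0)) = Add(2, 0) = 2)
b = Mul(Rational(1, 213867), I, Pow(89, Rational(1, 2))) (b = Pow(Pow(-801, Rational(3, 2)), -1) = Pow(Mul(-2403, I, Pow(89, Rational(1, 2))), -1) = Mul(Rational(1, 213867), I, Pow(89, Rational(1, 2))) ≈ Mul(4.4111e-5, I))
Pow(Add(Function('L')(211), b), -1) = Pow(Add(2, Mul(Rational(1, 213867), I, Pow(89, Rational(1, 2)))), -1)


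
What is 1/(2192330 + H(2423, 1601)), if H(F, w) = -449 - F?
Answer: 1/2189458 ≈ 4.5673e-7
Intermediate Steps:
1/(2192330 + H(2423, 1601)) = 1/(2192330 + (-449 - 1*2423)) = 1/(2192330 + (-449 - 2423)) = 1/(2192330 - 2872) = 1/2189458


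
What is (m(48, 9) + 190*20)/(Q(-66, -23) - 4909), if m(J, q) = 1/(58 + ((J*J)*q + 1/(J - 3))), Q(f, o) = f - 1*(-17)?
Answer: -3555777845/4639354298 ≈ -0.76644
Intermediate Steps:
Q(f, o) = 17 + f (Q(f, o) = f + 17 = 17 + f)
m(J, q) = 1/(58 + 1/(-3 + J) + q*J**2) (m(J, q) = 1/(58 + (J**2*q + 1/(-3 + J))) = 1/(58 + (q*J**2 + 1/(-3 + J))) = 1/(58 + (1/(-3 + J) + q*J**2)) = 1/(58 + 1/(-3 + J) + q*J**2))
(m(48, 9) + 190*20)/(Q(-66, -23) - 4909) = ((-3 + 48)/(-173 + 58*48 + 9*48**3 - 3*9*48**2) + 190*20)/((17 - 66) - 4909) = (45/(-173 + 2784 + 9*110592 - 3*9*2304) + 3800)/(-49 - 4909) = (45/(-173 + 2784 + 995328 - 62208) + 3800)/(-4958) = (45/935731 + 3800)*(-1/4958) = (3555777845/935731)*(-1/4958) = -3555777845/4639354298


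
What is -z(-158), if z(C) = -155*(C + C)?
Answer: -48980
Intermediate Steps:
z(C) = -310*C
-z(-158) = -(-310)*(-158) = -1*48980 = -48980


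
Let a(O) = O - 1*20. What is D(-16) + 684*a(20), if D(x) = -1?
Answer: -1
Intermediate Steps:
a(O) = -20 + O (a(O) = O - 20 = -20 + O)
D(-16) + 684*a(20) = -1 + 684*(-20 + 20) = -1 + 684*0 = -1 + 0 = -1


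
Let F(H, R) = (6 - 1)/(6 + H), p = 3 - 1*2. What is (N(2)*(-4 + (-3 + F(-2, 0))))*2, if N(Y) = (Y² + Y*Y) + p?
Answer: -207/2 ≈ -103.50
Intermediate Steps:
p = 1 (p = 3 - 2 = 1)
F(H, R) = 5/(6 + H)
N(Y) = 1 + 2*Y² (N(Y) = (Y² + Y*Y) + 1 = (Y² + Y²) + 1 = 2*Y² + 1 = 1 + 2*Y²)
(N(2)*(-4 + (-3 + F(-2, 0))))*2 = ((1 + 2*2²)*(-4 + (-3 + 5/(6 - 2))))*2 = ((1 + 2*4)*(-4 + (-3 + 5/4)))*2 = ((1 + 8)*(-4 + (-3 + 5*(¼))))*2 = (9*(-4 + (-3 + 5/4)))*2 = (9*(-4 - 7/4))*2 = (9*(-23/4))*2 = -207/4*2 = -207/2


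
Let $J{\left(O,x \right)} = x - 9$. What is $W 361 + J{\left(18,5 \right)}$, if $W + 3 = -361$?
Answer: $-131408$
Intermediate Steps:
$J{\left(O,x \right)} = -9 + x$ ($J{\left(O,x \right)} = x - 9 = -9 + x$)
$W = -364$ ($W = -3 - 361 = -364$)
$W 361 + J{\left(18,5 \right)} = \left(-364\right) 361 + \left(-9 + 5\right) = -131404 - 4 = -131408$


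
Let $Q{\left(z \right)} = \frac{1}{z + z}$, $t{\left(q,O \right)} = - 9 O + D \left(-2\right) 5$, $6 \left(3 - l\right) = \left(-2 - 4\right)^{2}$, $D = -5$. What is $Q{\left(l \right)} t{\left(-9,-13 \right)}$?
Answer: $- \frac{167}{6} \approx -27.833$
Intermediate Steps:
$l = -3$ ($l = 3 - \frac{\left(-2 - 4\right)^{2}}{6} = 3 - \frac{\left(-6\right)^{2}}{6} = 3 - 6 = -3$)
$t{\left(q,O \right)} = 50 - 9 O$ ($t{\left(q,O \right)} = - 9 O + \left(-5\right) \left(-2\right) 5 = - 9 O + 10 \cdot 5 = - 9 O + 50 = 50 - 9 O$)
$Q{\left(z \right)} = \frac{1}{2 z}$
$Q{\left(l \right)} t{\left(-9,-13 \right)} = \frac{1}{2 \left(-3\right)} \left(50 - -117\right) = \frac{1}{2} \left(- \frac{1}{3}\right) \left(50 + 117\right) = \left(- \frac{1}{6}\right) 167 = - \frac{167}{6}$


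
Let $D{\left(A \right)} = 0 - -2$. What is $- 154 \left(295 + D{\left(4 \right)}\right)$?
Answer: $-45738$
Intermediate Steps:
$D{\left(A \right)} = 2$ ($D{\left(A \right)} = 0 + 2 = 2$)
$- 154 \left(295 + D{\left(4 \right)}\right) = - 154 \left(295 + 2\right) = \left(-154\right) 297 = -45738$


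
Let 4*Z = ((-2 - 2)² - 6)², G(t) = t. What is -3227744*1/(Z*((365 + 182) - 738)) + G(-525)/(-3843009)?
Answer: 4134750582857/6116789325 ≈ 675.97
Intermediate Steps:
Z = 25 (Z = ((-2 - 2)² - 6)²/4 = ((-4)² - 6)²/4 = (16 - 6)²/4 = (¼)*10² = (¼)*100 = 25)
-3227744*1/(Z*((365 + 182) - 738)) + G(-525)/(-3843009) = -3227744*1/(25*((365 + 182) - 738)) - 525/(-3843009) = -3227744*1/(25*(547 - 738)) - 525*(-1/3843009) = -3227744/(25*(-191)) + 175/1281003 = -3227744/(-4775) + 175/1281003 = -3227744*(-1/4775) + 175/1281003 = 3227744/4775 + 175/1281003 = 4134750582857/6116789325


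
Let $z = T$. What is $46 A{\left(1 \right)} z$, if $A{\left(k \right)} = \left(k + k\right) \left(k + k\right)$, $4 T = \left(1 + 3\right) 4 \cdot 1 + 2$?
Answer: $828$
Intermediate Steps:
$T = \frac{9}{2}$ ($T = \frac{\left(1 + 3\right) 4 \cdot 1 + 2}{4} = \frac{4 \cdot 4 \cdot 1 + 2}{4} = \frac{16 \cdot 1 + 2}{4} = \frac{16 + 2}{4} = \frac{1}{4} \cdot 18 = \frac{9}{2} \approx 4.5$)
$z = \frac{9}{2} \approx 4.5$
$A{\left(k \right)} = 4 k^{2}$ ($A{\left(k \right)} = 2 k 2 k = 4 k^{2}$)
$46 A{\left(1 \right)} z = 46 \cdot 4 \cdot 1^{2} \cdot \frac{9}{2} = 46 \cdot 4 \cdot 1 \cdot \frac{9}{2} = 46 \cdot 4 \cdot \frac{9}{2} = 184 \cdot \frac{9}{2} = 828$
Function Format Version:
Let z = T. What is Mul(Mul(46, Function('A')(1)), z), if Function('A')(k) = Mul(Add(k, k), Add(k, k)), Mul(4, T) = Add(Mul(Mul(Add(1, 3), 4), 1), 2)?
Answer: 828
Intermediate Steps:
T = Rational(9, 2) (T = Mul(Rational(1, 4), Add(Mul(Mul(Add(1, 3), 4), 1), 2)) = Mul(Rational(1, 4), Add(Mul(Mul(4, 4), 1), 2)) = Mul(Rational(1, 4), Add(Mul(16, 1), 2)) = Mul(Rational(1, 4), Add(16, 2)) = Mul(Rational(1, 4), 18) = Rational(9, 2) ≈ 4.5000)
z = Rational(9, 2) ≈ 4.5000
Function('A')(k) = Mul(4, Pow(k, 2)) (Function('A')(k) = Mul(Mul(2, k), Mul(2, k)) = Mul(4, Pow(k, 2)))
Mul(Mul(46, Function('A')(1)), z) = Mul(Mul(46, Mul(4, Pow(1, 2))), Rational(9, 2)) = Mul(Mul(46, Mul(4, 1)), Rational(9, 2)) = Mul(Mul(46, 4), Rational(9, 2)) = Mul(184, Rational(9, 2)) = 828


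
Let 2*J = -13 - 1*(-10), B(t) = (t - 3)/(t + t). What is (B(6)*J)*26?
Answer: -39/4 ≈ -9.7500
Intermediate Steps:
B(t) = (-3 + t)/(2*t) (B(t) = (-3 + t)/((2*t)) = (-3 + t)*(1/(2*t)) = (-3 + t)/(2*t))
J = -3/2 (J = (-13 - 1*(-10))/2 = (-13 + 10)/2 = (½)*(-3) = -3/2 ≈ -1.5000)
(B(6)*J)*26 = (((½)*(-3 + 6)/6)*(-3/2))*26 = (((½)*(⅙)*3)*(-3/2))*26 = ((¼)*(-3/2))*26 = -3/8*26 = -39/4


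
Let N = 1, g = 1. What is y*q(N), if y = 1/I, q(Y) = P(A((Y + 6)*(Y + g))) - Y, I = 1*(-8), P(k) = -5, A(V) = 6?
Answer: ¾ ≈ 0.75000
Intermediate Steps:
I = -8
q(Y) = -5 - Y
y = -⅛ (y = 1/(-8) = -⅛ ≈ -0.12500)
y*q(N) = -(-5 - 1*1)/8 = -(-5 - 1)/8 = -⅛*(-6) = ¾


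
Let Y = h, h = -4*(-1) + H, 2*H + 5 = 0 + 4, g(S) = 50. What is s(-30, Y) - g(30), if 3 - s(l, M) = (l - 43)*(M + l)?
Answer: -3963/2 ≈ -1981.5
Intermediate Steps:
H = -1/2 (H = -5/2 + (0 + 4)/2 = -5/2 + (1/2)*4 = -5/2 + 2 = -1/2 ≈ -0.50000)
h = 7/2 (h = -4*(-1) - 1/2 = 4 - 1/2 = 7/2 ≈ 3.5000)
Y = 7/2 ≈ 3.5000
s(l, M) = 3 - (-43 + l)*(M + l) (s(l, M) = 3 - (l - 43)*(M + l) = 3 - (-43 + l)*(M + l))
s(-30, Y) - g(30) = (3 - 1*(-30)**2 + 43*(7/2) + 43*(-30) - 1*7/2*(-30)) - 1*50 = (3 - 1*900 + 301/2 - 1290 + 105) - 50 = (3 - 900 + 301/2 - 1290 + 105) - 50 = -3863/2 - 50 = -3963/2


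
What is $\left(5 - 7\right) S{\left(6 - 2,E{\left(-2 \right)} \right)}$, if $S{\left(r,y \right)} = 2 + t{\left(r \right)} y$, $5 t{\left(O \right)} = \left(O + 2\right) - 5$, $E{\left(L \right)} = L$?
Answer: $- \frac{16}{5} \approx -3.2$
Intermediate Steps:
$t{\left(O \right)} = - \frac{3}{5} + \frac{O}{5}$ ($t{\left(O \right)} = \frac{\left(O + 2\right) - 5}{5} = \frac{\left(2 + O\right) - 5}{5} = \frac{-3 + O}{5} = - \frac{3}{5} + \frac{O}{5}$)
$S{\left(r,y \right)} = 2 + y \left(- \frac{3}{5} + \frac{r}{5}\right)$ ($S{\left(r,y \right)} = 2 + \left(- \frac{3}{5} + \frac{r}{5}\right) y = 2 + y \left(- \frac{3}{5} + \frac{r}{5}\right)$)
$\left(5 - 7\right) S{\left(6 - 2,E{\left(-2 \right)} \right)} = \left(5 - 7\right) \left(2 + \frac{1}{5} \left(-2\right) \left(-3 + \left(6 - 2\right)\right)\right) = - 2 \left(2 + \frac{1}{5} \left(-2\right) \left(-3 + 4\right)\right) = - 2 \left(2 + \frac{1}{5} \left(-2\right) 1\right) = - 2 \left(2 - \frac{2}{5}\right) = \left(-2\right) \frac{8}{5} = - \frac{16}{5}$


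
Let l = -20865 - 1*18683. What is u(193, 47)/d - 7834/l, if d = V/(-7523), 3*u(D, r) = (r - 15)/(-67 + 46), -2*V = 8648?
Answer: -923318965/1346668722 ≈ -0.68563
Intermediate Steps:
V = -4324 (V = -½*8648 = -4324)
u(D, r) = 5/21 - r/63 (u(D, r) = ((r - 15)/(-67 + 46))/3 = ((-15 + r)/(-21))/3 = ((-15 + r)*(-1/21))/3 = (5/7 - r/21)/3 = 5/21 - r/63)
d = 4324/7523 (d = -4324/(-7523) = -4324*(-1/7523) = 4324/7523 ≈ 0.57477)
l = -39548 (l = -20865 - 18683 = -39548)
u(193, 47)/d - 7834/l = (5/21 - 1/63*47)/(4324/7523) - 7834/(-39548) = (5/21 - 47/63)*(7523/4324) - 7834*(-1/39548) = -32/63*7523/4324 + 3917/19774 = -60184/68103 + 3917/19774 = -923318965/1346668722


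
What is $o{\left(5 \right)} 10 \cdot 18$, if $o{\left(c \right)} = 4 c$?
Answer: $3600$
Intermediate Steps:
$o{\left(5 \right)} 10 \cdot 18 = 4 \cdot 5 \cdot 10 \cdot 18 = 20 \cdot 10 \cdot 18 = 200 \cdot 18 = 3600$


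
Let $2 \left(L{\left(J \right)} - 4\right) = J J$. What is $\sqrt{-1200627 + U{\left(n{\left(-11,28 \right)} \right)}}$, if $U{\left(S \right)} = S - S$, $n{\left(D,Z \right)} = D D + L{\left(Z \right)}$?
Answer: $3 i \sqrt{133403} \approx 1095.7 i$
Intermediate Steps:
$L{\left(J \right)} = 4 + \frac{J^{2}}{2}$ ($L{\left(J \right)} = 4 + \frac{J J}{2} = 4 + \frac{J^{2}}{2}$)
$n{\left(D,Z \right)} = 4 + D^{2} + \frac{Z^{2}}{2}$ ($n{\left(D,Z \right)} = D D + \left(4 + \frac{Z^{2}}{2}\right) = D^{2} + \left(4 + \frac{Z^{2}}{2}\right) = 4 + D^{2} + \frac{Z^{2}}{2}$)
$U{\left(S \right)} = 0$
$\sqrt{-1200627 + U{\left(n{\left(-11,28 \right)} \right)}} = \sqrt{-1200627 + 0} = \sqrt{-1200627} = 3 i \sqrt{133403}$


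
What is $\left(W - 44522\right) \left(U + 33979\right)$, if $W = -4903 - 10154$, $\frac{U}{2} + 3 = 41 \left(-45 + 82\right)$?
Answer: $-2204840053$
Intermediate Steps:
$U = 3028$ ($U = -6 + 2 \cdot 41 \left(-45 + 82\right) = -6 + 2 \cdot 41 \cdot 37 = -6 + 2 \cdot 1517 = -6 + 3034 = 3028$)
$W = -15057$
$\left(W - 44522\right) \left(U + 33979\right) = \left(-15057 - 44522\right) \left(3028 + 33979\right) = \left(-59579\right) 37007 = -2204840053$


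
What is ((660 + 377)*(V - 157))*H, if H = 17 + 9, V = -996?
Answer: -31087186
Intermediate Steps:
H = 26
((660 + 377)*(V - 157))*H = ((660 + 377)*(-996 - 157))*26 = (1037*(-1153))*26 = -1195661*26 = -31087186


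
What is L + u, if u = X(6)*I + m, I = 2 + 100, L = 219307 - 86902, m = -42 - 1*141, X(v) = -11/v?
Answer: 132035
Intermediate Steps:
m = -183 (m = -42 - 141 = -183)
L = 132405
I = 102
u = -370 (u = -11/6*102 - 183 = -187 - 183 = -370)
L + u = 132405 - 370 = 132035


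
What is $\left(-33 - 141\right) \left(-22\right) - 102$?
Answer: $3726$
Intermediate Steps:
$\left(-33 - 141\right) \left(-22\right) - 102 = \left(-174\right) \left(-22\right) - 102 = 3828 - 102 = 3726$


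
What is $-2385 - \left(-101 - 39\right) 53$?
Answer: $5035$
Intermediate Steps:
$-2385 - \left(-101 - 39\right) 53 = -2385 - \left(-140\right) 53 = -2385 - -7420 = -2385 + 7420 = 5035$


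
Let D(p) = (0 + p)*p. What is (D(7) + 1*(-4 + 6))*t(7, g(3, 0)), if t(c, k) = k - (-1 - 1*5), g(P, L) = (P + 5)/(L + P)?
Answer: 442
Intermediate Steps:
g(P, L) = (5 + P)/(L + P)
D(p) = p**2 (D(p) = p*p = p**2)
t(c, k) = 6 + k (t(c, k) = k - (-1 - 5) = k - 1*(-6) = k + 6 = 6 + k)
(D(7) + 1*(-4 + 6))*t(7, g(3, 0)) = (7**2 + 1*(-4 + 6))*(6 + (5 + 3)/(0 + 3)) = (49 + 1*2)*(6 + 8/3) = (49 + 2)*(6 + (1/3)*8) = 51*(6 + 8/3) = 51*(26/3) = 442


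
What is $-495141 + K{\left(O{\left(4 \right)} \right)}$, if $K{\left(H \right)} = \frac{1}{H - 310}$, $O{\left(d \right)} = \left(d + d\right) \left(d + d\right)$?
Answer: $- \frac{121804687}{246} \approx -4.9514 \cdot 10^{5}$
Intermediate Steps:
$O{\left(d \right)} = 4 d^{2}$ ($O{\left(d \right)} = 2 d 2 d = 4 d^{2}$)
$K{\left(H \right)} = \frac{1}{-310 + H}$
$-495141 + K{\left(O{\left(4 \right)} \right)} = -495141 + \frac{1}{-310 + 4 \cdot 4^{2}} = -495141 + \frac{1}{-310 + 4 \cdot 16} = -495141 + \frac{1}{-310 + 64} = -495141 + \frac{1}{-246} = -495141 - \frac{1}{246} = - \frac{121804687}{246}$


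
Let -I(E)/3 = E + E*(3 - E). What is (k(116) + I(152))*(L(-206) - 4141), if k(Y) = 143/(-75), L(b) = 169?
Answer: -6701369068/25 ≈ -2.6805e+8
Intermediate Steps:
k(Y) = -143/75 (k(Y) = 143*(-1/75) = -143/75)
I(E) = -3*E - 3*E*(3 - E) (I(E) = -3*(E + E*(3 - E)) = -3*E - 3*E*(3 - E))
(k(116) + I(152))*(L(-206) - 4141) = (-143/75 + 3*152*(-4 + 152))*(169 - 4141) = (-143/75 + 3*152*148)*(-3972) = (-143/75 + 67488)*(-3972) = (5061457/75)*(-3972) = -6701369068/25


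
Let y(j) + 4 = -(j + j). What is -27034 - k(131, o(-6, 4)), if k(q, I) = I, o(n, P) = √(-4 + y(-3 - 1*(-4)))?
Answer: -27034 - I*√10 ≈ -27034.0 - 3.1623*I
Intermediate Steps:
y(j) = -4 - 2*j (y(j) = -4 - (j + j) = -4 - 2*j)
o(n, P) = I*√10 (o(n, P) = √(-4 + (-4 - 2*(-3 - 1*(-4)))) = √(-4 + (-4 - 2*(-3 + 4))) = √(-4 + (-4 - 2*1)) = √(-4 + (-4 - 2)) = √(-4 - 6) = √(-10) = I*√10)
-27034 - k(131, o(-6, 4)) = -27034 - I*√10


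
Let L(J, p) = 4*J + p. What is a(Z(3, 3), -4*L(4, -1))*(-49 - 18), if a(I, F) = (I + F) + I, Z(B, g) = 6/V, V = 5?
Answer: 19296/5 ≈ 3859.2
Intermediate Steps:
L(J, p) = p + 4*J
Z(B, g) = 6/5
a(I, F) = F + 2*I (a(I, F) = (F + I) + I = F + 2*I)
a(Z(3, 3), -4*L(4, -1))*(-49 - 18) = (-4*(-1 + 4*4) + 2*(6/5))*(-49 - 18) = (-4*(-1 + 16) + 12/5)*(-67) = (-4*15 + 12/5)*(-67) = (-60 + 12/5)*(-67) = -288/5*(-67) = 19296/5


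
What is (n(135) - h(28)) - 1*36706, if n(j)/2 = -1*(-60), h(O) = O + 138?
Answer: -36752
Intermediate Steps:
h(O) = 138 + O
n(j) = 120 (n(j) = 2*(-1*(-60)) = 2*60 = 120)
(n(135) - h(28)) - 1*36706 = (120 - (138 + 28)) - 1*36706 = (120 - 1*166) - 36706 = (120 - 166) - 36706 = -46 - 36706 = -36752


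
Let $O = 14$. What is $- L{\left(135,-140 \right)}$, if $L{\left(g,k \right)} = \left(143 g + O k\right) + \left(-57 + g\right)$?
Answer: $-17423$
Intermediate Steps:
$L{\left(g,k \right)} = -57 + 14 k + 144 g$ ($L{\left(g,k \right)} = \left(143 g + 14 k\right) + \left(-57 + g\right) = \left(14 k + 143 g\right) + \left(-57 + g\right) = -57 + 14 k + 144 g$)
$- L{\left(135,-140 \right)} = - (-57 + 14 \left(-140\right) + 144 \cdot 135) = - (-57 - 1960 + 19440) = \left(-1\right) 17423 = -17423$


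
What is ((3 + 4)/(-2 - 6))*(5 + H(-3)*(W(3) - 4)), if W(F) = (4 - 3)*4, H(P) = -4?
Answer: -35/8 ≈ -4.3750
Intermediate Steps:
W(F) = 4 (W(F) = 1*4 = 4)
((3 + 4)/(-2 - 6))*(5 + H(-3)*(W(3) - 4)) = ((3 + 4)/(-2 - 6))*(5 - 4*(4 - 4)) = (7/(-8))*(5 - 4*0) = (7*(-⅛))*(5 + 0) = -7/8*5 = -35/8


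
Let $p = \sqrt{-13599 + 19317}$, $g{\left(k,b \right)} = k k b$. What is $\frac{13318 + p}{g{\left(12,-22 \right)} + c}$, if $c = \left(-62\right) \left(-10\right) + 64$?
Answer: $- \frac{6659}{1242} - \frac{\sqrt{5718}}{2484} \approx -5.392$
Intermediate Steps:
$g{\left(k,b \right)} = b k^{2}$ ($g{\left(k,b \right)} = k^{2} b = b k^{2}$)
$c = 684$ ($c = 620 + 64 = 684$)
$p = \sqrt{5718} \approx 75.617$
$\frac{13318 + p}{g{\left(12,-22 \right)} + c} = \frac{13318 + \sqrt{5718}}{- 22 \cdot 12^{2} + 684} = \frac{13318 + \sqrt{5718}}{\left(-22\right) 144 + 684} = \frac{13318 + \sqrt{5718}}{-3168 + 684} = \frac{13318 + \sqrt{5718}}{-2484} = \left(13318 + \sqrt{5718}\right) \left(- \frac{1}{2484}\right) = - \frac{6659}{1242} - \frac{\sqrt{5718}}{2484}$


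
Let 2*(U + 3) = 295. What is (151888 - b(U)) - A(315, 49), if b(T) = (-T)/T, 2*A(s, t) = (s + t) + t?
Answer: 303365/2 ≈ 1.5168e+5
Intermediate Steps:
U = 289/2 (U = -3 + (½)*295 = -3 + 295/2 = 289/2 ≈ 144.50)
A(s, t) = t + s/2 (A(s, t) = ((s + t) + t)/2 = (s + 2*t)/2 = t + s/2)
b(T) = -1
(151888 - b(U)) - A(315, 49) = (151888 - 1*(-1)) - (49 + (½)*315) = (151888 + 1) - (49 + 315/2) = 151889 - 1*413/2 = 151889 - 413/2 = 303365/2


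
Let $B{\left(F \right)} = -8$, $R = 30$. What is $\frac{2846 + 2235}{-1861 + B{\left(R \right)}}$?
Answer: $- \frac{5081}{1869} \approx -2.7186$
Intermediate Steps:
$\frac{2846 + 2235}{-1861 + B{\left(R \right)}} = \frac{2846 + 2235}{-1861 - 8} = \frac{5081}{-1869} = 5081 \left(- \frac{1}{1869}\right) = - \frac{5081}{1869}$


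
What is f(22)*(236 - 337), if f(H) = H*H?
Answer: -48884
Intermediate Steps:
f(H) = H**2
f(22)*(236 - 337) = 22**2*(236 - 337) = 484*(-101) = -48884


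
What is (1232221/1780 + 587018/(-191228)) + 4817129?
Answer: 409979272829677/85096460 ≈ 4.8178e+6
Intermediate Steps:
(1232221/1780 + 587018/(-191228)) + 4817129 = (1232221*(1/1780) + 587018*(-1/191228)) + 4817129 = (1232221/1780 - 293509/95614) + 4817129 = 58647566337/85096460 + 4817129 = 409979272829677/85096460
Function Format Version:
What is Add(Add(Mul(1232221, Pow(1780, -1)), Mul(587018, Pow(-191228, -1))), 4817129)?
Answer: Rational(409979272829677, 85096460) ≈ 4.8178e+6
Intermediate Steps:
Add(Add(Mul(1232221, Pow(1780, -1)), Mul(587018, Pow(-191228, -1))), 4817129) = Add(Add(Mul(1232221, Rational(1, 1780)), Mul(587018, Rational(-1, 191228))), 4817129) = Add(Add(Rational(1232221, 1780), Rational(-293509, 95614)), 4817129) = Add(Rational(58647566337, 85096460), 4817129) = Rational(409979272829677, 85096460)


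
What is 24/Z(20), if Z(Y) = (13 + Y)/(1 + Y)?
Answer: 168/11 ≈ 15.273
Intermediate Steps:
Z(Y) = (13 + Y)/(1 + Y)
24/Z(20) = 24/(((13 + 20)/(1 + 20))) = 24/((33/21)) = 24/(((1/21)*33)) = 24/(11/7) = 24*(7/11) = 168/11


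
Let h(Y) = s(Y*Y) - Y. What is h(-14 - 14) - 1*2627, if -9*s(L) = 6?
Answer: -7799/3 ≈ -2599.7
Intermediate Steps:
s(L) = -2/3 (s(L) = -1/9*6 = -2/3)
h(Y) = -2/3 - Y
h(-14 - 14) - 1*2627 = (-2/3 - (-14 - 14)) - 1*2627 = (-2/3 - 1*(-28)) - 2627 = (-2/3 + 28) - 2627 = 82/3 - 2627 = -7799/3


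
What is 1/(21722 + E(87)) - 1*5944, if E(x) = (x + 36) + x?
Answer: -130363807/21932 ≈ -5944.0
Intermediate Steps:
E(x) = 36 + 2*x (E(x) = (36 + x) + x = 36 + 2*x)
1/(21722 + E(87)) - 1*5944 = 1/(21722 + (36 + 2*87)) - 1*5944 = 1/(21722 + (36 + 174)) - 5944 = 1/(21722 + 210) - 5944 = 1/21932 - 5944 = -130363807/21932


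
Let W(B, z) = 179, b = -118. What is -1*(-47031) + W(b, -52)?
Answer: 47210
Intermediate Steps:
-1*(-47031) + W(b, -52) = -1*(-47031) + 179 = 47031 + 179 = 47210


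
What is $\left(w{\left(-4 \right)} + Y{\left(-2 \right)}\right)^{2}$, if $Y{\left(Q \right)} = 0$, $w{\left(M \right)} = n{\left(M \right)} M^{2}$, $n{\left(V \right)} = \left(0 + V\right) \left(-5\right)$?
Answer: $102400$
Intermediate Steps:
$n{\left(V \right)} = - 5 V$ ($n{\left(V \right)} = V \left(-5\right) = - 5 V$)
$w{\left(M \right)} = - 5 M^{3}$ ($w{\left(M \right)} = - 5 M M^{2} = - 5 M^{3}$)
$\left(w{\left(-4 \right)} + Y{\left(-2 \right)}\right)^{2} = \left(- 5 \left(-4\right)^{3} + 0\right)^{2} = \left(\left(-5\right) \left(-64\right) + 0\right)^{2} = \left(320 + 0\right)^{2} = 320^{2} = 102400$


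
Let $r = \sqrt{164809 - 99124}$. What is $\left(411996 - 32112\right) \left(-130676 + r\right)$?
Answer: $-49641721584 + 379884 \sqrt{65685} \approx -4.9544 \cdot 10^{10}$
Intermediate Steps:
$r = \sqrt{65685} \approx 256.29$
$\left(411996 - 32112\right) \left(-130676 + r\right) = \left(411996 - 32112\right) \left(-130676 + \sqrt{65685}\right) = 379884 \left(-130676 + \sqrt{65685}\right) = -49641721584 + 379884 \sqrt{65685}$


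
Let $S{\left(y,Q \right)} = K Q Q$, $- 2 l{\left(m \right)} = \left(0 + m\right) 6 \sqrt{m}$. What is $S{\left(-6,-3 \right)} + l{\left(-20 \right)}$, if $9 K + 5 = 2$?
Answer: $-3 + 120 i \sqrt{5} \approx -3.0 + 268.33 i$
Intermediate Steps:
$K = - \frac{1}{3}$ ($K = - \frac{5}{9} + \frac{1}{9} \cdot 2 = - \frac{5}{9} + \frac{2}{9} = - \frac{1}{3} \approx -0.33333$)
$l{\left(m \right)} = - 3 m^{\frac{3}{2}}$ ($l{\left(m \right)} = - \frac{\left(0 + m\right) 6 \sqrt{m}}{2} = - \frac{m 6 \sqrt{m}}{2} = - \frac{6 m^{\frac{3}{2}}}{2} = - 3 m^{\frac{3}{2}}$)
$S{\left(y,Q \right)} = - \frac{Q^{2}}{3}$ ($S{\left(y,Q \right)} = - \frac{Q}{3} Q = - \frac{Q^{2}}{3}$)
$S{\left(-6,-3 \right)} + l{\left(-20 \right)} = - \frac{\left(-3\right)^{2}}{3} - 3 \left(-20\right)^{\frac{3}{2}} = \left(- \frac{1}{3}\right) 9 - 3 \left(- 40 i \sqrt{5}\right) = -3 + 120 i \sqrt{5}$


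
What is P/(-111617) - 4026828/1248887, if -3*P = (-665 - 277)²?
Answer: -80056672920/139397020279 ≈ -0.57431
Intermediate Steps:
P = -295788 (P = -(-665 - 277)²/3 = -⅓*(-942)² = -⅓*887364 = -295788)
P/(-111617) - 4026828/1248887 = -295788/(-111617) - 4026828/1248887 = -295788*(-1/111617) - 4026828*1/1248887 = 295788/111617 - 4026828/1248887 = -80056672920/139397020279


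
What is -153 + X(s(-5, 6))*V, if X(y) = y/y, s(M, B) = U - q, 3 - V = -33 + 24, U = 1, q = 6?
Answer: -141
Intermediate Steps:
V = 12 (V = 3 - (-33 + 24) = 3 - 1*(-9) = 3 + 9 = 12)
s(M, B) = -5 (s(M, B) = 1 - 1*6 = 1 - 6 = -5)
X(y) = 1
-153 + X(s(-5, 6))*V = -153 + 1*12 = -153 + 12 = -141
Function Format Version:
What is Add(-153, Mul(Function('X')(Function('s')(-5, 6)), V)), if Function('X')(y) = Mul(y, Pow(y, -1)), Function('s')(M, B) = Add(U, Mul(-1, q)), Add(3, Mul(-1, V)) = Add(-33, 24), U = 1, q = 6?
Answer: -141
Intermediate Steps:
V = 12 (V = Add(3, Mul(-1, Add(-33, 24))) = Add(3, Mul(-1, -9)) = Add(3, 9) = 12)
Function('s')(M, B) = -5 (Function('s')(M, B) = Add(1, Mul(-1, 6)) = Add(1, -6) = -5)
Function('X')(y) = 1
Add(-153, Mul(Function('X')(Function('s')(-5, 6)), V)) = Add(-153, Mul(1, 12)) = Add(-153, 12) = -141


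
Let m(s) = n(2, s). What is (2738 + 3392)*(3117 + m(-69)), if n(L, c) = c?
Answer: 18684240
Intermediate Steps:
m(s) = s
(2738 + 3392)*(3117 + m(-69)) = (2738 + 3392)*(3117 - 69) = 6130*3048 = 18684240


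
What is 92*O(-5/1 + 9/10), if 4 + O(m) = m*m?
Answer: 29463/25 ≈ 1178.5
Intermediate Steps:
O(m) = -4 + m² (O(m) = -4 + m*m = -4 + m²)
92*O(-5/1 + 9/10) = 92*(-4 + (-5/1 + 9/10)²) = 92*(-4 + (-5*1 + 9*(⅒))²) = 92*(-4 + (-5 + 9/10)²) = 92*(-4 + (-41/10)²) = 92*(-4 + 1681/100) = 92*(1281/100) = 29463/25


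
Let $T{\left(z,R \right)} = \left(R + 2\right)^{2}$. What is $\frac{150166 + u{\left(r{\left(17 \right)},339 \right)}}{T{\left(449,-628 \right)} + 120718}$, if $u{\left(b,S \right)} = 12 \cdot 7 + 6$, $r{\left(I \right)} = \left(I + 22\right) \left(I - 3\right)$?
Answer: $\frac{75128}{256297} \approx 0.29313$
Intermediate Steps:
$T{\left(z,R \right)} = \left(2 + R\right)^{2}$
$r{\left(I \right)} = \left(-3 + I\right) \left(22 + I\right)$ ($r{\left(I \right)} = \left(22 + I\right) \left(-3 + I\right) = \left(-3 + I\right) \left(22 + I\right)$)
$u{\left(b,S \right)} = 90$ ($u{\left(b,S \right)} = 84 + 6 = 90$)
$\frac{150166 + u{\left(r{\left(17 \right)},339 \right)}}{T{\left(449,-628 \right)} + 120718} = \frac{150166 + 90}{\left(2 - 628\right)^{2} + 120718} = \frac{150256}{\left(-626\right)^{2} + 120718} = \frac{150256}{391876 + 120718} = \frac{150256}{512594} = 150256 \cdot \frac{1}{512594} = \frac{75128}{256297}$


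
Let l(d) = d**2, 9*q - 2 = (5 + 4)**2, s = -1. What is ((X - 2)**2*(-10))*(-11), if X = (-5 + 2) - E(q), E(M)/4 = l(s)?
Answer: 8910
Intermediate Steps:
q = 83/9 (q = 2/9 + (5 + 4)**2/9 = 2/9 + (1/9)*9**2 = 2/9 + (1/9)*81 = 2/9 + 9 = 83/9 ≈ 9.2222)
E(M) = 4 (E(M) = 4*(-1)**2 = 4*1 = 4)
X = -7 (X = (-5 + 2) - 1*4 = -3 - 4 = -7)
((X - 2)**2*(-10))*(-11) = ((-7 - 2)**2*(-10))*(-11) = ((-9)**2*(-10))*(-11) = (81*(-10))*(-11) = -810*(-11) = 8910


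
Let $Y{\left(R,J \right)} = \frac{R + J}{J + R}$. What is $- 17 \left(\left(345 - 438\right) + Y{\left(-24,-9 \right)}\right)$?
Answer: $1564$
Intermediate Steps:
$Y{\left(R,J \right)} = 1$ ($Y{\left(R,J \right)} = \frac{J + R}{J + R} = 1$)
$- 17 \left(\left(345 - 438\right) + Y{\left(-24,-9 \right)}\right) = - 17 \left(\left(345 - 438\right) + 1\right) = - 17 \left(-93 + 1\right) = \left(-17\right) \left(-92\right) = 1564$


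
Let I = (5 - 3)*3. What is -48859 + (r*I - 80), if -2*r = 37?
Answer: -49050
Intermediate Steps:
r = -37/2 (r = -½*37 = -37/2 ≈ -18.500)
I = 6 (I = 2*3 = 6)
-48859 + (r*I - 80) = -48859 + (-37/2*6 - 80) = -48859 + (-111 - 80) = -48859 - 191 = -49050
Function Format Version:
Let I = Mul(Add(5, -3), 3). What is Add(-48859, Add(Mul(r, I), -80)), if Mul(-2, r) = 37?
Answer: -49050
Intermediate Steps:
r = Rational(-37, 2) (r = Mul(Rational(-1, 2), 37) = Rational(-37, 2) ≈ -18.500)
I = 6 (I = Mul(2, 3) = 6)
Add(-48859, Add(Mul(r, I), -80)) = Add(-48859, Add(Mul(Rational(-37, 2), 6), -80)) = Add(-48859, Add(-111, -80)) = Add(-48859, -191) = -49050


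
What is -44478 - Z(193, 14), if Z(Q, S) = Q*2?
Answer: -44864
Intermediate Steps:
Z(Q, S) = 2*Q
-44478 - Z(193, 14) = -44478 - 2*193 = -44478 - 1*386 = -44478 - 386 = -44864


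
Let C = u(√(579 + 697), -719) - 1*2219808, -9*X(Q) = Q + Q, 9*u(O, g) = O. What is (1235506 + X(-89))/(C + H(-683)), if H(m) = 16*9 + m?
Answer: -222206972283036/399325204831853 - 22239464*√319/399325204831853 ≈ -0.55646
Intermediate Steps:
u(O, g) = O/9
X(Q) = -2*Q/9 (X(Q) = -(Q + Q)/9 = -2*Q/9)
H(m) = 144 + m
C = -2219808 + 2*√319/9 (C = √(579 + 697)/9 - 1*2219808 = √1276/9 - 2219808 = (2*√319)/9 - 2219808 = 2*√319/9 - 2219808 = -2219808 + 2*√319/9 ≈ -2.2198e+6)
(1235506 + X(-89))/(C + H(-683)) = (1235506 - 2/9*(-89))/((-2219808 + 2*√319/9) + (144 - 683)) = (1235506 + 178/9)/((-2219808 + 2*√319/9) - 539) = 11119732/(9*(-2220347 + 2*√319/9))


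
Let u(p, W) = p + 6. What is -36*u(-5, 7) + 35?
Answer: -1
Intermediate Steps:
u(p, W) = 6 + p
-36*u(-5, 7) + 35 = -36*(6 - 5) + 35 = -36*1 + 35 = -36 + 35 = -1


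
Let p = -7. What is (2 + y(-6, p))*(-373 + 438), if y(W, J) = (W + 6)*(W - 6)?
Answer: 130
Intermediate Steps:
y(W, J) = (-6 + W)*(6 + W) (y(W, J) = (6 + W)*(-6 + W) = (-6 + W)*(6 + W))
(2 + y(-6, p))*(-373 + 438) = (2 + (-36 + (-6)**2))*(-373 + 438) = (2 + (-36 + 36))*65 = (2 + 0)*65 = 2*65 = 130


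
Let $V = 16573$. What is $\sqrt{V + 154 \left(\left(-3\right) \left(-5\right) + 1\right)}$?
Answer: $\sqrt{19037} \approx 137.97$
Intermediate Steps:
$\sqrt{V + 154 \left(\left(-3\right) \left(-5\right) + 1\right)} = \sqrt{16573 + 154 \left(\left(-3\right) \left(-5\right) + 1\right)} = \sqrt{16573 + 154 \left(15 + 1\right)} = \sqrt{16573 + 154 \cdot 16} = \sqrt{16573 + 2464} = \sqrt{19037}$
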